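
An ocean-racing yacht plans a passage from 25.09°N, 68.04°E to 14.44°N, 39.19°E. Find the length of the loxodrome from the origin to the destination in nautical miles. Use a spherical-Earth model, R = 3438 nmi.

Δψ = ln[tan(π/4+φ₂/2)/tan(π/4+φ₁/2)] = -0.1979;  Δφ = -0.1859 rad,  Δλ = -0.5035 rad
q = Δφ/Δψ = 0.9394
d = R·√(Δφ² + q²Δλ²) = 3438·0.50822 = 1747 nmi

1747 nmi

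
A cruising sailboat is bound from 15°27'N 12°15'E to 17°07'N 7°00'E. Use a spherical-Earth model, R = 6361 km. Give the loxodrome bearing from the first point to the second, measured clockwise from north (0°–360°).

288.3°

Meridional parts: M(φ₁)=+0.2730, M(φ₂)=+0.3033 → ΔM = +0.0303;  Δλ = -0.0916 rad
tan C = Δλ / ΔM = -3.0235 → C = 288.30°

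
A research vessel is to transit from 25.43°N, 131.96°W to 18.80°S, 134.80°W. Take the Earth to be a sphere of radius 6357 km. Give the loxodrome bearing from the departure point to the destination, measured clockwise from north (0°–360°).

Meridional parts: M(φ₁)=+0.4592, M(φ₂)=-0.3342 → ΔM = -0.7933;  Δλ = -0.0496 rad
tan C = Δλ / ΔM = +0.0625 → C = 183.58°

183.6°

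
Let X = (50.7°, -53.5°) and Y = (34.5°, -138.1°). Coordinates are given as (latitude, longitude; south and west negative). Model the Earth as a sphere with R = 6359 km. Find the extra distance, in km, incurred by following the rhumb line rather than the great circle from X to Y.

330 km

Great circle: cos σ = sin φ₁ sin φ₂ + cos φ₁ cos φ₂ cos Δλ,  σ = 1.0617 rad → d_gc = 6751.0 km
Rhumb line: Δψ = -0.3876, q = Δφ/Δψ = 0.7294, d_rh = R√(Δφ²+q²Δλ²) = 7081.1 km
Excess = 7081.1 − 6751.0 = 330.1 ≈ 330 km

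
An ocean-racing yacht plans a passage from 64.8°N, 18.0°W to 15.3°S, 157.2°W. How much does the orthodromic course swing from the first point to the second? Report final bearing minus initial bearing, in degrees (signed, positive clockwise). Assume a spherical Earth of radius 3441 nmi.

-111.6°

At departure: θ₁ = atan2(sin Δλ cos φ₂, cos φ₁ sin φ₂ − sin φ₁ cos φ₂ cos Δλ) = 311.02°
At arrival: θ₂ = atan2(sin Δλ cos φ₁, −cos φ₂ sin φ₁ + sin φ₂ cos φ₁ cos Δλ) = 199.45°
Δθ = θ₂ − θ₁ = -111.6°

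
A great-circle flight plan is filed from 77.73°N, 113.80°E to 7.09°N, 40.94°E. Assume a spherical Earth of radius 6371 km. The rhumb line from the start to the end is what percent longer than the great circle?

3.8%

Great circle: σ = 1.3870 rad → d_gc = Rσ = 8836.6 km
Rhumb: Δφ = -1.2329, Δλ = -1.2716, Δψ = -2.1063, q = Δφ/Δψ = 0.5853 → d_rh = R√(Δφ²+q²Δλ²) = 9175.3 km
Excess = (9175.3 − 8836.6) / 8836.6 = 338.7 / 8836.6 = 3.83% ≈ 3.8%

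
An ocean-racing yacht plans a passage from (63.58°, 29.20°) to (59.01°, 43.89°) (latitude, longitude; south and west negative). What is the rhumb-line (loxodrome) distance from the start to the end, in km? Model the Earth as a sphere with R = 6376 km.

Rhumb course C = atan2(Δλ, Δψ) with Δψ = ln[tan(π/4+φ₂/2)/tan(π/4+φ₁/2)] = -0.1664, Δλ = +0.2564 → C = 122.98°
d = R·|Δφ| / |cos C| = 6376·0.07976 / 0.54442 = 934 km

934 km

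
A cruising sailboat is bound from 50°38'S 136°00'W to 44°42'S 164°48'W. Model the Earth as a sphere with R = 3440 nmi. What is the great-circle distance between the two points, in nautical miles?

1209 nmi

Haversine: a = sin²(Δφ/2)+cos φ₁ cos φ₂ sin²(Δλ/2) = 0.03056;  σ = 2·atan2(√a,√(1−a))
σ = 20.136° → d = Rσ = 3440·0.35145 = 1209 nmi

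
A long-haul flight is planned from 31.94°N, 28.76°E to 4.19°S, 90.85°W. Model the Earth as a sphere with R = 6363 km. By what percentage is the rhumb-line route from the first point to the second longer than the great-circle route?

Great circle: σ = 2.0452 rad → d_gc = Rσ = 13013.7 km
Rhumb: Δφ = -0.6306, Δλ = -2.0876, Δψ = -0.6620, q = Δφ/Δψ = 0.9526 → d_rh = R√(Δφ²+q²Δλ²) = 13274.1 km
Excess = (13274.1 − 13013.7) / 13013.7 = 260.4 / 13013.7 = 2.00% ≈ 2.0%

2.0%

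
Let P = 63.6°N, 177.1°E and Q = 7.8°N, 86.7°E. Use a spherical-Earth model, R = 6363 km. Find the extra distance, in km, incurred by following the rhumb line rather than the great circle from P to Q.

Great circle: cos σ = sin φ₁ sin φ₂ + cos φ₁ cos φ₂ cos Δλ,  σ = 1.4520 rad → d_gc = 9239.3 km
Rhumb line: Δψ = -1.3135, q = Δφ/Δψ = 0.7414, d_rh = R√(Δφ²+q²Δλ²) = 9685.4 km
Excess = 9685.4 − 9239.3 = 446.1 ≈ 446 km

446 km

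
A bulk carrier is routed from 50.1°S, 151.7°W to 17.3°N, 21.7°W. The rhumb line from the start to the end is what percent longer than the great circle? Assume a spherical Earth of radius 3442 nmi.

Great circle: σ = 2.2418 rad → d_gc = Rσ = 7716.4 nmi
Rhumb: Δφ = +1.1764, Δλ = +2.2689, Δψ = +1.3200, q = Δφ/Δψ = 0.8911 → d_rh = R√(Δφ²+q²Δλ²) = 8051.7 nmi
Excess = (8051.7 − 7716.4) / 7716.4 = 335.3 / 7716.4 = 4.345% ≈ 4.3%

4.3%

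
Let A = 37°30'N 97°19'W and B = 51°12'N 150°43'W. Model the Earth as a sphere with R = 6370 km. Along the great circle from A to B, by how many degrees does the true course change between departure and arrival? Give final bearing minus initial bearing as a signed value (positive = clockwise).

-39.0°

At departure: θ₁ = atan2(sin Δλ cos φ₂, cos φ₁ sin φ₂ − sin φ₁ cos φ₂ cos Δλ) = 307.85°
At arrival: θ₂ = atan2(sin Δλ cos φ₁, −cos φ₂ sin φ₁ + sin φ₂ cos φ₁ cos Δλ) = 268.85°
Δθ = θ₂ − θ₁ = -39.0°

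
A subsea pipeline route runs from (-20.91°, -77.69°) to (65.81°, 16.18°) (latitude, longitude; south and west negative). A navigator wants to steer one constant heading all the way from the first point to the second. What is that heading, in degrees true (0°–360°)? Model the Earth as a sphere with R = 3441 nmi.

40.6°

Meridional parts: M(φ₁)=-0.3733, M(φ₂)=+1.5404 → ΔM = +1.9138;  Δλ = +1.6383 rad
tan C = Δλ / ΔM = +0.8561 → C = 40.57°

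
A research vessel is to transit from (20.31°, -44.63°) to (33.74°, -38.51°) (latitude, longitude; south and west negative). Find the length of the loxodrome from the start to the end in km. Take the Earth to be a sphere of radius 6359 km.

Δψ = ln[tan(π/4+φ₂/2)/tan(π/4+φ₁/2)] = +0.2641;  Δφ = +0.2344 rad,  Δλ = +0.1068 rad
q = Δφ/Δψ = 0.8877
d = R·√(Δφ² + q²Δλ²) = 6359·0.25285 = 1608 km

1608 km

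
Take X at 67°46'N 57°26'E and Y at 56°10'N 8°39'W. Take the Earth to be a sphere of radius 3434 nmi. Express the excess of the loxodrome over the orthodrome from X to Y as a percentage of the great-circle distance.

Great circle: σ = 0.5466 rad → d_gc = Rσ = 1876.9 nmi
Rhumb: Δφ = -0.2025, Δλ = -1.1534, Δψ = -0.4369, q = Δφ/Δψ = 0.4634 → d_rh = R√(Δφ²+q²Δλ²) = 1962.8 nmi
Excess = (1962.8 − 1876.9) / 1876.9 = 85.9 / 1876.9 = 4.58% ≈ 4.6%

4.6%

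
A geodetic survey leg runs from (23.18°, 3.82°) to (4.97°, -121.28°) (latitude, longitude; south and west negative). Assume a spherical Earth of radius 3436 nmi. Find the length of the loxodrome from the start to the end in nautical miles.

Rhumb course C = atan2(Δλ, Δψ) with Δψ = ln[tan(π/4+φ₂/2)/tan(π/4+φ₁/2)] = -0.3292, Δλ = -2.1834 → C = 261.43°
d = R·|Δφ| / |cos C| = 3436·0.31782 / 0.14910 = 7324 nmi

7324 nmi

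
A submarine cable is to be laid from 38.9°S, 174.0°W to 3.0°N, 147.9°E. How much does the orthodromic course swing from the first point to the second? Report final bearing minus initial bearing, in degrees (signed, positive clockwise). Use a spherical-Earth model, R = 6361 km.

At departure: θ₁ = atan2(sin Δλ cos φ₂, cos φ₁ sin φ₂ − sin φ₁ cos φ₂ cos Δλ) = 310.92°
At arrival: θ₂ = atan2(sin Δλ cos φ₁, −cos φ₂ sin φ₁ + sin φ₂ cos φ₁ cos Δλ) = 323.93°
Δθ = θ₂ − θ₁ = +13.0°

+13.0°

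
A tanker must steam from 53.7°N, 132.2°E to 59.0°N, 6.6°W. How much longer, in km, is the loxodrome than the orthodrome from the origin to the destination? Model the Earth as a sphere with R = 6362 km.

Great circle: cos σ = sin φ₁ sin φ₂ + cos φ₁ cos φ₂ cos Δλ,  σ = 1.0912 rad → d_gc = 6942.4 km
Rhumb line: Δψ = +0.1673, q = Δφ/Δψ = 0.5530, d_rh = R√(Δφ²+q²Δλ²) = 8543.6 km
Excess = 8543.6 − 6942.4 = 1601.2 ≈ 1601 km

1601 km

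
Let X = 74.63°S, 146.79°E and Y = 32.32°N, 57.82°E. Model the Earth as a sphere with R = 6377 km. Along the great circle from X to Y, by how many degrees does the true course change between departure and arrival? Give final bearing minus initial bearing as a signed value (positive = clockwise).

+61.6°

Initial bearing θ₁ = atan2(sin Δλ cos φ₂, cos φ₁ sin φ₂ − sin φ₁ cos φ₂ cos Δλ) = 280.48°
Final bearing θ₂ = (initial bearing from the destination back to the start) + 180° = 342.04°
Δθ = θ₂ − θ₁ = +61.6°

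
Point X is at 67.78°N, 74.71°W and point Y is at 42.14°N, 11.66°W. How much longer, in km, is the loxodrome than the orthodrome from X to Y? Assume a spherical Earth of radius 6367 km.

Great circle: cos σ = sin φ₁ sin φ₂ + cos φ₁ cos φ₂ cos Δλ,  σ = 0.7254 rad → d_gc = 4618.9 km
Rhumb line: Δψ = -0.8153, q = Δφ/Δψ = 0.5489, d_rh = R√(Δφ²+q²Δλ²) = 4786.3 km
Excess = 4786.3 − 4618.9 = 167.4 ≈ 167 km

167 km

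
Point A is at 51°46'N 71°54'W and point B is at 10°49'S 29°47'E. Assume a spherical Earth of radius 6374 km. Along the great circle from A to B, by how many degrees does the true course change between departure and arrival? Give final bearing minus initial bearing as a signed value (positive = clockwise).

+53.4°

At departure: θ₁ = atan2(sin Δλ cos φ₂, cos φ₁ sin φ₂ − sin φ₁ cos φ₂ cos Δλ) = 87.61°
At arrival: θ₂ = atan2(sin Δλ cos φ₁, −cos φ₂ sin φ₁ + sin φ₂ cos φ₁ cos Δλ) = 140.99°
Δθ = θ₂ − θ₁ = +53.4°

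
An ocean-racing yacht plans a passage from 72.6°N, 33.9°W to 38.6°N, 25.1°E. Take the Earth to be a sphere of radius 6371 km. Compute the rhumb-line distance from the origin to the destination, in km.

5083 km

Rhumb course C = atan2(Δλ, Δψ) with Δψ = ln[tan(π/4+φ₂/2)/tan(π/4+φ₁/2)] = -1.1458, Δλ = +1.0297 → C = 138.05°
d = R·|Δφ| / |cos C| = 6371·0.59341 / 0.74378 = 5083 km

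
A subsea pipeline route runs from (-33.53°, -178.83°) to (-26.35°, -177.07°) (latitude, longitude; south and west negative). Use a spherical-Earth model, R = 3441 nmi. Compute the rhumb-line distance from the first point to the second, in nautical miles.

Rhumb course C = atan2(Δλ, Δψ) with Δψ = ln[tan(π/4+φ₂/2)/tan(π/4+φ₁/2)] = +0.1448, Δλ = +0.0307 → C = 11.98°
d = R·|Δφ| / |cos C| = 3441·0.12531 / 0.97822 = 441 nmi

441 nmi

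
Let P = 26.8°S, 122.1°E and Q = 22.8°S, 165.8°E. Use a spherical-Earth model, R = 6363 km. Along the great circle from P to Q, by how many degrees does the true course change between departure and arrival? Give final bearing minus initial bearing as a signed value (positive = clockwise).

Initial bearing θ₁ = atan2(sin Δλ cos φ₂, cos φ₁ sin φ₂ − sin φ₁ cos φ₂ cos Δλ) = 94.08°
Final bearing θ₂ = (initial bearing from the destination back to the start) + 180° = 74.97°
Δθ = θ₂ − θ₁ = -19.1°

-19.1°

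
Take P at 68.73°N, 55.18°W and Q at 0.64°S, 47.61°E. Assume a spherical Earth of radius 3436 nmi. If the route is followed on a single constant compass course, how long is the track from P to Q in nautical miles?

6079 nmi

Rhumb course C = atan2(Δλ, Δψ) with Δψ = ln[tan(π/4+φ₂/2)/tan(π/4+φ₁/2)] = -1.6837, Δλ = +1.7940 → C = 133.18°
d = R·|Δφ| / |cos C| = 3436·1.21073 / 0.68432 = 6079 nmi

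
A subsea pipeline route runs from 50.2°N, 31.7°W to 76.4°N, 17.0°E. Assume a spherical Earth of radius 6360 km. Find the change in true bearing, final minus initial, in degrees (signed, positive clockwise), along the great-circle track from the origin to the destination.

At departure: θ₁ = atan2(sin Δλ cos φ₂, cos φ₁ sin φ₂ − sin φ₁ cos φ₂ cos Δλ) = 19.35°
At arrival: θ₂ = atan2(sin Δλ cos φ₁, −cos φ₂ sin φ₁ + sin φ₂ cos φ₁ cos Δλ) = 64.44°
Δθ = θ₂ − θ₁ = +45.1°

+45.1°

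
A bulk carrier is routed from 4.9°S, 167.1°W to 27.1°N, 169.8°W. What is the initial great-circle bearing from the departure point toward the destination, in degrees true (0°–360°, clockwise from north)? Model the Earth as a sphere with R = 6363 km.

N = sin Δλ·cos φ₂ = -0.0419;  D = cos φ₁ sin φ₂ − sin φ₁ cos φ₂ cos Δλ = +0.5298
initial course = atan2(N, D) = 355.47°

355.5°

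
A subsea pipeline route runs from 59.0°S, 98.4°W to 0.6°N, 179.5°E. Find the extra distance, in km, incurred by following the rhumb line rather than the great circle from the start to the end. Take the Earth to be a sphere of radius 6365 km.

278 km

Great circle: cos σ = sin φ₁ sin φ₂ + cos φ₁ cos φ₂ cos Δλ,  σ = 1.5089 rad → d_gc = 9604.5 km
Rhumb line: Δψ = +1.2930, q = Δφ/Δψ = 0.8045, d_rh = R√(Δφ²+q²Δλ²) = 9882.9 km
Excess = 9882.9 − 9604.5 = 278.4 ≈ 278 km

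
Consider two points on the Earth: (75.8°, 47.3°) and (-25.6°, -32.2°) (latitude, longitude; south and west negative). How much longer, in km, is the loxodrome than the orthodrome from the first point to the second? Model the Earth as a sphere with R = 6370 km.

360 km

Great circle: cos σ = sin φ₁ sin φ₂ + cos φ₁ cos φ₂ cos Δλ,  σ = 1.9590 rad → d_gc = 12479.1 km
Rhumb line: Δψ = -2.5455, q = Δφ/Δψ = 0.6953, d_rh = R√(Δφ²+q²Δλ²) = 12839.5 km
Excess = 12839.5 − 12479.1 = 360.4 ≈ 360 km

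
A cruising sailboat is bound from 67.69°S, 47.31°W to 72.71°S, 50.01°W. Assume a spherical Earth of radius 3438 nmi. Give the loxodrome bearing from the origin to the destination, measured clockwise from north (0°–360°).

Meridional parts: M(φ₁)=-1.6236, M(φ₂)=-1.8836 → ΔM = -0.2600;  Δλ = -0.0471 rad
tan C = Δλ / ΔM = +0.1812 → C = 190.27°

190.3°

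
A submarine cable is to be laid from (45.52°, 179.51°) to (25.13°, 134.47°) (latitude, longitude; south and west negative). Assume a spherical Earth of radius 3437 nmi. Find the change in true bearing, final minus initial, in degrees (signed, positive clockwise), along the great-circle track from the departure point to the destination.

-27.4°

Initial bearing θ₁ = atan2(sin Δλ cos φ₂, cos φ₁ sin φ₂ − sin φ₁ cos φ₂ cos Δλ) = 256.07°
Final bearing θ₂ = (initial bearing from the destination back to the start) + 180° = 228.69°
Δθ = θ₂ − θ₁ = -27.4°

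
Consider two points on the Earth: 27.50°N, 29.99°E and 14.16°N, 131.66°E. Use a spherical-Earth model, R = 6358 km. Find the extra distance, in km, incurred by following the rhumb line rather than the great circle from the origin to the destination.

Great circle: cos σ = sin φ₁ sin φ₂ + cos φ₁ cos φ₂ cos Δλ,  σ = 1.6318 rad → d_gc = 10375.3 km
Rhumb line: Δψ = -0.2498, q = Δφ/Δψ = 0.9319, d_rh = R√(Δφ²+q²Δλ²) = 10617.6 km
Excess = 10617.6 − 10375.3 = 242.3 ≈ 242 km

242 km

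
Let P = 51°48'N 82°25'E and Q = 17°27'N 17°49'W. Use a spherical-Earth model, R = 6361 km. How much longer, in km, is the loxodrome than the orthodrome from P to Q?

509 km

Great circle: cos σ = sin φ₁ sin φ₂ + cos φ₁ cos φ₂ cos Δλ,  σ = 1.4396 rad → d_gc = 9157.1 km
Rhumb line: Δψ = -0.7511, q = Δφ/Δψ = 0.7982, d_rh = R√(Δφ²+q²Δλ²) = 9666.0 km
Excess = 9666.0 − 9157.1 = 508.9 ≈ 509 km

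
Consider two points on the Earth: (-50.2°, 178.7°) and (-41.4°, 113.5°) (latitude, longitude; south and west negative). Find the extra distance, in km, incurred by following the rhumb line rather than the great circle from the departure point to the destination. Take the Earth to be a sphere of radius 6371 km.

151 km

Great circle: cos σ = sin φ₁ sin φ₂ + cos φ₁ cos φ₂ cos Δλ,  σ = 0.7820 rad → d_gc = 4982.4 km
Rhumb line: Δψ = +0.2210, q = Δφ/Δψ = 0.6950, d_rh = R√(Δφ²+q²Δλ²) = 5133.0 km
Excess = 5133.0 − 4982.4 = 150.6 ≈ 151 km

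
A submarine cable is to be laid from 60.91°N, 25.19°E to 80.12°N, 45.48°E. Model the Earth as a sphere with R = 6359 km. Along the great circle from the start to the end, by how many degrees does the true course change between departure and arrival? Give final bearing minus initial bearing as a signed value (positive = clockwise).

At departure: θ₁ = atan2(sin Δλ cos φ₂, cos φ₁ sin φ₂ − sin φ₁ cos φ₂ cos Δλ) = 9.97°
At arrival: θ₂ = atan2(sin Δλ cos φ₁, −cos φ₂ sin φ₁ + sin φ₂ cos φ₁ cos Δλ) = 29.39°
Δθ = θ₂ − θ₁ = +19.4°

+19.4°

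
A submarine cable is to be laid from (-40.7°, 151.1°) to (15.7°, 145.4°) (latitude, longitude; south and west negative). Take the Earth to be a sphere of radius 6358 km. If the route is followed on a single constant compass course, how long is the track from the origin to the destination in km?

6286 km

Δψ = ln[tan(π/4+φ₂/2)/tan(π/4+φ₁/2)] = +1.0565;  Δφ = +0.9844 rad,  Δλ = -0.0995 rad
q = Δφ/Δψ = 0.9318
d = R·√(Δφ² + q²Δλ²) = 6358·0.98872 = 6286 km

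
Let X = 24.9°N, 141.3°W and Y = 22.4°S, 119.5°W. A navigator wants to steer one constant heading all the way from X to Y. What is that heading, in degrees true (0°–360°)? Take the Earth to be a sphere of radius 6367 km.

Δψ = ln[tan(π/4+φ₂/2)/tan(π/4+φ₁/2)] = -0.8503
Δλ = +0.3805 rad (taken the short way round)
course = atan2(Δλ, Δψ) = 155.89°

155.9°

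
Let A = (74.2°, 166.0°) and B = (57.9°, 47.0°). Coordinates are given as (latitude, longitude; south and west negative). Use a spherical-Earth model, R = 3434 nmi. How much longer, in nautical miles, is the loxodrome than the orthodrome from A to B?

441 nmi

Great circle: cos σ = sin φ₁ sin φ₂ + cos φ₁ cos φ₂ cos Δλ,  σ = 0.7303 rad → d_gc = 2507.9 nmi
Rhumb line: Δψ = -0.7291, q = Δφ/Δψ = 0.3902, d_rh = R√(Δφ²+q²Δλ²) = 2949.3 nmi
Excess = 2949.3 − 2507.9 = 441.4 ≈ 441 nmi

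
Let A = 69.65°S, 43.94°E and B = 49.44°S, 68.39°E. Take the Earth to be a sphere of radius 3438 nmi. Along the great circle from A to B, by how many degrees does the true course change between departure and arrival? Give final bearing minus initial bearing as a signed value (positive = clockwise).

At departure: θ₁ = atan2(sin Δλ cos φ₂, cos φ₁ sin φ₂ − sin φ₁ cos φ₂ cos Δλ) = 42.79°
At arrival: θ₂ = atan2(sin Δλ cos φ₁, −cos φ₂ sin φ₁ + sin φ₂ cos φ₁ cos Δλ) = 21.30°
Δθ = θ₂ − θ₁ = -21.5°

-21.5°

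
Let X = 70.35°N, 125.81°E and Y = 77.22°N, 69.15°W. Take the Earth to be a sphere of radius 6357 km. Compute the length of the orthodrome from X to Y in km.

3568 km

cos σ = sin φ₁ sin φ₂ + cos φ₁ cos φ₂ cos Δλ
      = sin(70.35°)sin(77.22°) + cos(70.35°)cos(77.22°)cos(165.04°) = 0.8466
σ = 32.160° → d = Rσ = 6357·0.56129 = 3568 km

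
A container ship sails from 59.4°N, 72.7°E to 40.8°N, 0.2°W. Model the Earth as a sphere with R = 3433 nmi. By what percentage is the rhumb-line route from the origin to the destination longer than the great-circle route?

Great circle: σ = 0.8288 rad → d_gc = Rσ = 2845.4 nmi
Rhumb: Δφ = -0.3246, Δλ = -1.2723, Δψ = -0.5150, q = Δφ/Δψ = 0.6304 → d_rh = R√(Δφ²+q²Δλ²) = 2970.6 nmi
Excess = (2970.6 − 2845.4) / 2845.4 = 125.2 / 2845.4 = 4.40% ≈ 4.4%

4.4%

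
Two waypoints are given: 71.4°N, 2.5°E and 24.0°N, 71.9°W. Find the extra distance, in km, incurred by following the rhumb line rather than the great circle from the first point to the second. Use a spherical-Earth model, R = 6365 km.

Great circle: cos σ = sin φ₁ sin φ₂ + cos φ₁ cos φ₂ cos Δλ,  σ = 1.0885 rad → d_gc = 6928.0 km
Rhumb line: Δψ = -1.3777, q = Δφ/Δψ = 0.6005, d_rh = R√(Δφ²+q²Δλ²) = 7236.0 km
Excess = 7236.0 − 6928.0 = 308.0 ≈ 308 km

308 km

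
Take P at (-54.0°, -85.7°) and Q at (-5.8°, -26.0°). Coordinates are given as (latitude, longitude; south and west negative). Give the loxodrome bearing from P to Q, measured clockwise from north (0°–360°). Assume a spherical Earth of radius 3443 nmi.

45.5°

Meridional parts: M(φ₁)=-1.1242, M(φ₂)=-0.1014 → ΔM = +1.0228;  Δλ = +1.0420 rad
tan C = Δλ / ΔM = +1.0188 → C = 45.53°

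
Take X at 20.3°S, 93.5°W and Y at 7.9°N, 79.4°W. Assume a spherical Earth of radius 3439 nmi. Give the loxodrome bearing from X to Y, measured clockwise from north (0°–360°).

26.2°

Meridional parts: M(φ₁)=-0.3620, M(φ₂)=+0.1383 → ΔM = +0.5003;  Δλ = +0.2461 rad
tan C = Δλ / ΔM = +0.4919 → C = 26.19°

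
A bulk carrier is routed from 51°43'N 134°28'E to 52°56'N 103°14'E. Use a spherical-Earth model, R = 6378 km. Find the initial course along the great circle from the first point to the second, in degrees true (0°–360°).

N = sin Δλ·cos φ₂ = -0.3125;  D = cos φ₁ sin φ₂ − sin φ₁ cos φ₂ cos Δλ = +0.0898
initial course = atan2(N, D) = 286.03°

286.0°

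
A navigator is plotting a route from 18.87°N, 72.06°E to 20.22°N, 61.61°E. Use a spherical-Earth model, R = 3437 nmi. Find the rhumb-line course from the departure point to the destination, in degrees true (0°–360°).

Δψ = ln[tan(π/4+φ₂/2)/tan(π/4+φ₁/2)] = +0.0250
Δλ = -0.1824 rad (taken the short way round)
course = atan2(Δλ, Δψ) = 277.81°

277.8°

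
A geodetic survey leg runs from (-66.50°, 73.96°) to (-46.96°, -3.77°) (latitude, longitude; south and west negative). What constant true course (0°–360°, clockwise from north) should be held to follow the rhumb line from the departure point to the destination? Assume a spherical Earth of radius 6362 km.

295.2°

Δψ = ln[tan(π/4+φ₂/2)/tan(π/4+φ₁/2)] = +0.6396
Δλ = -1.3566 rad (taken the short way round)
course = atan2(Δλ, Δψ) = 295.24°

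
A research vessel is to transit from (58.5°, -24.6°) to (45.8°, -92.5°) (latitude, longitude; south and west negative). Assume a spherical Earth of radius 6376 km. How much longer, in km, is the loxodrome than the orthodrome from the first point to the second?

Great circle: cos σ = sin φ₁ sin φ₂ + cos φ₁ cos φ₂ cos Δλ,  σ = 0.7253 rad → d_gc = 4624.4 km
Rhumb line: Δψ = -0.3645, q = Δφ/Δψ = 0.6081, d_rh = R√(Δφ²+q²Δλ²) = 4807.5 km
Excess = 4807.5 − 4624.4 = 183.1 ≈ 183 km

183 km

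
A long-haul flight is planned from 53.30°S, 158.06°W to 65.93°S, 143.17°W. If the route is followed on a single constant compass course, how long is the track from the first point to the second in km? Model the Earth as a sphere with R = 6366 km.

1628 km

Rhumb course C = atan2(Δλ, Δψ) with Δψ = ln[tan(π/4+φ₂/2)/tan(π/4+φ₁/2)] = -0.4420, Δλ = +0.2599 → C = 149.55°
d = R·|Δφ| / |cos C| = 6366·0.22044 / 0.86203 = 1628 km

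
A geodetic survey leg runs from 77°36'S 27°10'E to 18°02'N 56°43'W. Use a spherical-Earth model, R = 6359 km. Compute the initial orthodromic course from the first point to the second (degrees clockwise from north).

θ = atan2( sin Δλ·cos φ₂ ,  cos φ₁ sin φ₂ − sin φ₁ cos φ₂ cos Δλ )
  = atan2(-0.9455, +0.1654) = 279.92°

279.9°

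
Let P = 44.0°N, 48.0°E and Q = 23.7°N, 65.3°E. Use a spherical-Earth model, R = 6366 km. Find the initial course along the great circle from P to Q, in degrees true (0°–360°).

θ = atan2( sin Δλ·cos φ₂ ,  cos φ₁ sin φ₂ − sin φ₁ cos φ₂ cos Δλ )
  = atan2(+0.2723, -0.3182) = 139.44°

139.4°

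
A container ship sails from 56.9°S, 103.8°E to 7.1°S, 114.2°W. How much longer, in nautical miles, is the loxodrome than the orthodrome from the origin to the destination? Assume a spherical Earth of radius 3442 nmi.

895 nmi

Great circle: cos σ = sin φ₁ sin φ₂ + cos φ₁ cos φ₂ cos Δλ,  σ = 1.9002 rad → d_gc = 6540.5 nmi
Rhumb line: Δψ = +1.0892, q = Δφ/Δψ = 0.7980, d_rh = R√(Δφ²+q²Δλ²) = 7435.5 nmi
Excess = 7435.5 − 6540.5 = 895.0 ≈ 895 nmi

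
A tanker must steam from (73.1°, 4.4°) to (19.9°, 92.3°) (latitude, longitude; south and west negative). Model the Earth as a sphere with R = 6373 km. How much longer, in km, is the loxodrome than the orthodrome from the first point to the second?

491 km

Great circle: cos σ = sin φ₁ sin φ₂ + cos φ₁ cos φ₂ cos Δλ,  σ = 1.2285 rad → d_gc = 7828.9 km
Rhumb line: Δψ = -1.5523, q = Δφ/Δψ = 0.5982, d_rh = R√(Δφ²+q²Δλ²) = 8319.8 km
Excess = 8319.8 − 7828.9 = 490.9 ≈ 491 km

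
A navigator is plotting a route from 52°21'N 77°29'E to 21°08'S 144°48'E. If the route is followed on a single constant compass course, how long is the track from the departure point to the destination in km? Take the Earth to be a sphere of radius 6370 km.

Rhumb course C = atan2(Δλ, Δψ) with Δψ = ln[tan(π/4+φ₂/2)/tan(π/4+φ₁/2)] = -1.4536, Δλ = +1.1749 → C = 141.05°
d = R·|Δφ| / |cos C| = 6370·1.28253 / 0.77773 = 10505 km

10505 km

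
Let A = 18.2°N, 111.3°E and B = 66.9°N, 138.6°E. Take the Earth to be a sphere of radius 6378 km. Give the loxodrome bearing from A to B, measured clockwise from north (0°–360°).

20.6°

Δψ = ln[tan(π/4+φ₂/2)/tan(π/4+φ₁/2)] = +1.2647
Δλ = +0.4765 rad (taken the short way round)
course = atan2(Δλ, Δψ) = 20.64°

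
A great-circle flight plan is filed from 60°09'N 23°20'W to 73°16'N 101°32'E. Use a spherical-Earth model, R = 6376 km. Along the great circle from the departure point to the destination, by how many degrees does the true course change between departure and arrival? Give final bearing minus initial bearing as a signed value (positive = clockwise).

Initial bearing θ₁ = atan2(sin Δλ cos φ₂, cos φ₁ sin φ₂ − sin φ₁ cos φ₂ cos Δλ) = 20.88°
Final bearing θ₂ = (initial bearing from the destination back to the start) + 180° = 141.97°
Δθ = θ₂ − θ₁ = +121.1°

+121.1°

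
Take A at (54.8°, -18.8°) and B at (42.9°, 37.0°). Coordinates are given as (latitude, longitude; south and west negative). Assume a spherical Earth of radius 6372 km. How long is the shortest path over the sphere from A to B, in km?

cos σ = sin φ₁ sin φ₂ + cos φ₁ cos φ₂ cos Δλ
      = sin(54.80°)sin(42.90°) + cos(54.80°)cos(42.90°)cos(55.80°) = 0.7936
σ = 37.477° → d = Rσ = 6372·0.65410 = 4168 km

4168 km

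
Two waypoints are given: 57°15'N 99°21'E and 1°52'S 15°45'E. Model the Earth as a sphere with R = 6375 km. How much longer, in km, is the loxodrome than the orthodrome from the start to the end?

272 km

Great circle: cos σ = sin φ₁ sin φ₂ + cos φ₁ cos φ₂ cos Δλ,  σ = 1.5379 rad → d_gc = 9804.2 km
Rhumb line: Δψ = -1.2573, q = Δφ/Δψ = 0.8206, d_rh = R√(Δφ²+q²Δλ²) = 10076.3 km
Excess = 10076.3 − 9804.2 = 272.1 ≈ 272 km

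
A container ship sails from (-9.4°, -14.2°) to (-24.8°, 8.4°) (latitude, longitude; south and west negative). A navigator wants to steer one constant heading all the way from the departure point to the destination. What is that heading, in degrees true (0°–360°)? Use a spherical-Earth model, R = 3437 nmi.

125.6°

Δψ = ln[tan(π/4+φ₂/2)/tan(π/4+φ₁/2)] = -0.2822
Δλ = +0.3944 rad (taken the short way round)
course = atan2(Δλ, Δψ) = 125.58°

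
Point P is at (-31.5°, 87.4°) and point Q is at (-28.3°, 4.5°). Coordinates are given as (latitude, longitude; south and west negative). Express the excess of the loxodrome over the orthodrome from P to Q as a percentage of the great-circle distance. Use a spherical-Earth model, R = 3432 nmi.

2.6%

Great circle: σ = 1.2233 rad → d_gc = Rσ = 4198.5 nmi
Rhumb: Δφ = +0.0559, Δλ = -1.4469, Δψ = +0.0644, q = Δφ/Δψ = 0.8667 → d_rh = R√(Δφ²+q²Δλ²) = 4308.1 nmi
Excess = (4308.1 − 4198.5) / 4198.5 = 109.6 / 4198.5 = 2.61% ≈ 2.6%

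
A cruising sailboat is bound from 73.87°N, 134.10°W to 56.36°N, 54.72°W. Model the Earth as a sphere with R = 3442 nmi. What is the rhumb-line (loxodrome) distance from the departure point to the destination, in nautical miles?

2192 nmi

Rhumb course C = atan2(Δλ, Δψ) with Δψ = ln[tan(π/4+φ₂/2)/tan(π/4+φ₁/2)] = -0.7577, Δλ = +1.3854 → C = 118.67°
d = R·|Δφ| / |cos C| = 3442·0.30561 / 0.47984 = 2192 nmi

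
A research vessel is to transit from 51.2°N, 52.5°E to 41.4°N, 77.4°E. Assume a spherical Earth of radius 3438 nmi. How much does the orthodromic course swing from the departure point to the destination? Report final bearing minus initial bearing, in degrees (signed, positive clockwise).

+18.2°

Initial bearing θ₁ = atan2(sin Δλ cos φ₂, cos φ₁ sin φ₂ − sin φ₁ cos φ₂ cos Δλ) = 110.15°
Final bearing θ₂ = (initial bearing from the destination back to the start) + 180° = 128.35°
Δθ = θ₂ − θ₁ = +18.2°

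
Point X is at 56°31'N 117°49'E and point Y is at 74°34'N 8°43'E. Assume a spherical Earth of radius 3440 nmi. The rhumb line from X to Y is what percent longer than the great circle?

14.3%

Great circle: σ = 0.7137 rad → d_gc = Rσ = 2455.2 nmi
Rhumb: Δφ = +0.3150, Δλ = -1.9042, Δψ = +0.7975, q = Δφ/Δψ = 0.3950 → d_rh = R√(Δφ²+q²Δλ²) = 2805.3 nmi
Excess = (2805.3 − 2455.2) / 2455.2 = 350.1 / 2455.2 = 14.26% ≈ 14.3%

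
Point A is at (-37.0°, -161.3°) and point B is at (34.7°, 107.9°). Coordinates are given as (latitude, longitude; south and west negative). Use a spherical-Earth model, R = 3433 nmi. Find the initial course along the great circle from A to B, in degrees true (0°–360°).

298.6°

θ = atan2( sin Δλ·cos φ₂ ,  cos φ₁ sin φ₂ − sin φ₁ cos φ₂ cos Δλ )
  = atan2(-0.8221, +0.4477) = 298.58°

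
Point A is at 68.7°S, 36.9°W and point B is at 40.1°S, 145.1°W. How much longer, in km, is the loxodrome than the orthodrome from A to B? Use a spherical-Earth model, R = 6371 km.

780 km

Great circle: cos σ = sin φ₁ sin φ₂ + cos φ₁ cos φ₂ cos Δλ,  σ = 1.0317 rad → d_gc = 6573.1 km
Rhumb line: Δψ = +0.9059, q = Δφ/Δψ = 0.5510, d_rh = R√(Δφ²+q²Δλ²) = 7353.0 km
Excess = 7353.0 − 6573.1 = 779.9 ≈ 780 km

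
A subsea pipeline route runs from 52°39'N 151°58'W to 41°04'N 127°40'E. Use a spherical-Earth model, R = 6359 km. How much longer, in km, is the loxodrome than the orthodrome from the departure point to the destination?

Great circle: cos σ = sin φ₁ sin φ₂ + cos φ₁ cos φ₂ cos Δλ,  σ = 0.9288 rad → d_gc = 5906.4 km
Rhumb line: Δψ = -0.2973, q = Δφ/Δψ = 0.6800, d_rh = R√(Δφ²+q²Δλ²) = 6199.8 km
Excess = 6199.8 − 5906.4 = 293.4 ≈ 293 km

293 km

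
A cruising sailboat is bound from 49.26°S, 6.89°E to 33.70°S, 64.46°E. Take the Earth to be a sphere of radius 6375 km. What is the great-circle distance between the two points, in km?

4967 km

Haversine: a = sin²(Δφ/2)+cos φ₁ cos φ₂ sin²(Δλ/2) = 0.14422;  σ = 2·atan2(√a,√(1−a))
σ = 44.638° → d = Rσ = 6375·0.77907 = 4967 km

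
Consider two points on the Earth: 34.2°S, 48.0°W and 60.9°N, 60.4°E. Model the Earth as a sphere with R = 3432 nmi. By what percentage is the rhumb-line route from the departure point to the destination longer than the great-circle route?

2.5%

Great circle: σ = 2.2371 rad → d_gc = Rσ = 7677.8 nmi
Rhumb: Δφ = +1.6598, Δλ = +1.8919, Δψ = +1.9847, q = Δφ/Δψ = 0.8363 → d_rh = R√(Δφ²+q²Δλ²) = 7870.0 nmi
Excess = (7870.0 − 7677.8) / 7677.8 = 192.2 / 7677.8 = 2.50% ≈ 2.5%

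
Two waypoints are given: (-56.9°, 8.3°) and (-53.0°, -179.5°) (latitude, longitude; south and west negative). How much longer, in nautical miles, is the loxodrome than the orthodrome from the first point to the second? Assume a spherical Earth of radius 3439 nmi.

Great circle: cos σ = sin φ₁ sin φ₂ + cos φ₁ cos φ₂ cos Δλ,  σ = 1.2202 rad → d_gc = 4196.4 nmi
Rhumb line: Δψ = +0.1186, q = Δφ/Δψ = 0.5737, d_rh = R√(Δφ²+q²Δλ²) = 5934.5 nmi
Excess = 5934.5 − 4196.4 = 1738.1 ≈ 1738 nmi

1738 nmi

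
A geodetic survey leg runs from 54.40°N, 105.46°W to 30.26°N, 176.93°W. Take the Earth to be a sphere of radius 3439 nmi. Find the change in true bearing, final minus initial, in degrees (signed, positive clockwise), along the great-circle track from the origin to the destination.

At departure: θ₁ = atan2(sin Δλ cos φ₂, cos φ₁ sin φ₂ − sin φ₁ cos φ₂ cos Δλ) = 274.90°
At arrival: θ₂ = atan2(sin Δλ cos φ₁, −cos φ₂ sin φ₁ + sin φ₂ cos φ₁ cos Δλ) = 222.18°
Δθ = θ₂ − θ₁ = -52.7°

-52.7°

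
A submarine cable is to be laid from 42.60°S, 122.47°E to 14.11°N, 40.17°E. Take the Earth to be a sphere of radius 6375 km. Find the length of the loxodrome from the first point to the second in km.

Δψ = ln[tan(π/4+φ₂/2)/tan(π/4+φ₁/2)] = +1.0721;  Δφ = +0.9898 rad,  Δλ = -1.4364 rad
q = Δφ/Δψ = 0.9232
d = R·√(Δφ² + q²Δλ²) = 6375·1.65474 = 10549 km

10549 km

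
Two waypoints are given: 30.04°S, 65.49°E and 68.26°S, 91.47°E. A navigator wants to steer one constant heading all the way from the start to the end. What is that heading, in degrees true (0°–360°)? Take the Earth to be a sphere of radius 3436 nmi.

157.6°

Meridional parts: M(φ₁)=-0.5501, M(φ₂)=-1.6501 → ΔM = -1.1000;  Δλ = +0.4534 rad
tan C = Δλ / ΔM = -0.4122 → C = 157.60°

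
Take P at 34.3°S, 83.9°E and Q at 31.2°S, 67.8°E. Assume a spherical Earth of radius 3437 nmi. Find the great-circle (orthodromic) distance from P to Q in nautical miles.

832 nmi

Haversine: a = sin²(Δφ/2)+cos φ₁ cos φ₂ sin²(Δλ/2) = 0.01459;  σ = 2·atan2(√a,√(1−a))
σ = 13.875° → d = Rσ = 3437·0.24216 = 832 nmi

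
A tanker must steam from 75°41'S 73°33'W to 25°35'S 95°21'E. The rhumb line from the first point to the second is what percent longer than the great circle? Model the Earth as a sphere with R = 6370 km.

Great circle: σ = 1.3699 rad → d_gc = Rσ = 8726.3 km
Rhumb: Δφ = +0.8744, Δλ = +2.9479, Δψ = +1.6126, q = Δφ/Δψ = 0.5422 → d_rh = R√(Δφ²+q²Δλ²) = 11606.0 km
Excess = (11606.0 − 8726.3) / 8726.3 = 2879.7 / 8726.3 = 33.00% ≈ 33.0%

33.0%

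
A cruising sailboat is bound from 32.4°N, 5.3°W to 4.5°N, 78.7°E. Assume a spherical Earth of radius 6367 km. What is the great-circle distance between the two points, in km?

Haversine: a = sin²(Δφ/2)+cos φ₁ cos φ₂ sin²(Δλ/2) = 0.43499;  σ = 2·atan2(√a,√(1−a))
σ = 82.529° → d = Rσ = 6367·1.44040 = 9171 km

9171 km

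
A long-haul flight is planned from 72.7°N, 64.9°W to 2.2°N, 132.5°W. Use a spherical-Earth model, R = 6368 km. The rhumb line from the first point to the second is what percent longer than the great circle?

Great circle: σ = 1.4203 rad → d_gc = Rσ = 9044.7 km
Rhumb: Δφ = -1.2305, Δλ = -1.1798, Δψ = -1.8446, q = Δφ/Δψ = 0.6671 → d_rh = R√(Δφ²+q²Δλ²) = 9301.2 km
Excess = (9301.2 − 9044.7) / 9044.7 = 256.5 / 9044.7 = 2.84% ≈ 2.8%

2.8%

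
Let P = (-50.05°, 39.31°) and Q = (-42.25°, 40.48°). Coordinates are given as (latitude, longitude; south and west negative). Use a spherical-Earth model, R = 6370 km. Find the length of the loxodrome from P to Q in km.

Rhumb course C = atan2(Δλ, Δψ) with Δψ = ln[tan(π/4+φ₂/2)/tan(π/4+φ₁/2)] = +0.1970, Δλ = +0.0204 → C = 5.92°
d = R·|Δφ| / |cos C| = 6370·0.13614 / 0.99467 = 872 km

872 km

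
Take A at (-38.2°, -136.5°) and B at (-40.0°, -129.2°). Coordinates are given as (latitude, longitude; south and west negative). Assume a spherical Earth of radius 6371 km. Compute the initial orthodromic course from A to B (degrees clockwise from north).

N = sin Δλ·cos φ₂ = +0.0973;  D = cos φ₁ sin φ₂ − sin φ₁ cos φ₂ cos Δλ = -0.0353
initial course = atan2(N, D) = 109.91°

109.9°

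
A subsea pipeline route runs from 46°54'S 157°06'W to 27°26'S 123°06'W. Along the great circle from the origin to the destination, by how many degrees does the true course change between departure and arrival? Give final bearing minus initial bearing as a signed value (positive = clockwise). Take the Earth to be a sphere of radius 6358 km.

-21.2°

Initial bearing θ₁ = atan2(sin Δλ cos φ₂, cos φ₁ sin φ₂ − sin φ₁ cos φ₂ cos Δλ) = 65.86°
Final bearing θ₂ = (initial bearing from the destination back to the start) + 180° = 44.63°
Δθ = θ₂ − θ₁ = -21.2°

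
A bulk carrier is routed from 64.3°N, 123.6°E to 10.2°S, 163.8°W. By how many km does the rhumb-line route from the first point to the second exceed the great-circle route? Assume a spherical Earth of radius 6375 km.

Great circle: cos σ = sin φ₁ sin φ₂ + cos φ₁ cos φ₂ cos Δλ,  σ = 1.6027 rad → d_gc = 10217.4 km
Rhumb line: Δψ = -1.6569, q = Δφ/Δψ = 0.7848, d_rh = R√(Δφ²+q²Δλ²) = 10435.4 km
Excess = 10435.4 − 10217.4 = 218.0 ≈ 218 km

218 km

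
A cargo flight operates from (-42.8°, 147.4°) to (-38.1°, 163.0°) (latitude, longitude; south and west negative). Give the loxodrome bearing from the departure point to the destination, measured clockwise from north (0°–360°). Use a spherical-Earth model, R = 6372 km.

68.4°

Meridional parts: M(φ₁)=-0.8281, M(φ₂)=-0.7202 → ΔM = +0.1079;  Δλ = +0.2723 rad
tan C = Δλ / ΔM = +2.5240 → C = 68.39°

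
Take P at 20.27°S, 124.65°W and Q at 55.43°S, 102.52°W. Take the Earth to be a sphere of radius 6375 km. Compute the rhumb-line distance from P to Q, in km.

Rhumb course C = atan2(Δλ, Δψ) with Δψ = ln[tan(π/4+φ₂/2)/tan(π/4+φ₁/2)] = -0.8060, Δλ = +0.3862 → C = 154.40°
d = R·|Δφ| / |cos C| = 6375·0.61366 / 0.90180 = 4338 km

4338 km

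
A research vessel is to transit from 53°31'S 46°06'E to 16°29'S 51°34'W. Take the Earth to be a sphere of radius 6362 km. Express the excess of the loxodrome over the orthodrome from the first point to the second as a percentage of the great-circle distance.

Great circle: σ = 1.4181 rad → d_gc = Rσ = 9022.2 km
Rhumb: Δφ = +0.6464, Δλ = -1.7046, Δψ = +0.8182, q = Δφ/Δψ = 0.7900 → d_rh = R√(Δφ²+q²Δλ²) = 9503.1 km
Excess = (9503.1 − 9022.2) / 9022.2 = 480.9 / 9022.2 = 5.33% ≈ 5.3%

5.3%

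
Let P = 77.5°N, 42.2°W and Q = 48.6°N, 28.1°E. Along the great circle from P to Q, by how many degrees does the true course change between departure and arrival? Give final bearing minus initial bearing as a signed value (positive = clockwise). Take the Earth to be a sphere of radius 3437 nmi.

+65.9°

Initial bearing θ₁ = atan2(sin Δλ cos φ₂, cos φ₁ sin φ₂ − sin φ₁ cos φ₂ cos Δλ) = 95.07°
Final bearing θ₂ = (initial bearing from the destination back to the start) + 180° = 160.97°
Δθ = θ₂ − θ₁ = +65.9°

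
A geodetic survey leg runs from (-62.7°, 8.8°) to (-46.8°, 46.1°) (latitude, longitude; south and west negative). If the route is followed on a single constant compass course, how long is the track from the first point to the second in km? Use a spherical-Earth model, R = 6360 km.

2940 km

Δψ = ln[tan(π/4+φ₂/2)/tan(π/4+φ₁/2)] = +0.4888;  Δφ = +0.2775 rad,  Δλ = +0.6510 rad
q = Δφ/Δψ = 0.5677
d = R·√(Δφ² + q²Δλ²) = 6360·0.46219 = 2940 km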